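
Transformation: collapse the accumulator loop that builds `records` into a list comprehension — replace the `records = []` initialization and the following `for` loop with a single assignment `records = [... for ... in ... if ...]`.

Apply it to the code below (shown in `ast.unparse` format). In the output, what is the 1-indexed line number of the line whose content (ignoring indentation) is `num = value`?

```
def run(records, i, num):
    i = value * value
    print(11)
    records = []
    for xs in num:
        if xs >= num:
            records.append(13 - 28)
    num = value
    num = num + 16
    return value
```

5

Transformed code:
def run(records, i, num):
    i = value * value
    print(11)
    records = [13 - 28 for xs in num if xs >= num]
    num = value
    num = num + 16
    return value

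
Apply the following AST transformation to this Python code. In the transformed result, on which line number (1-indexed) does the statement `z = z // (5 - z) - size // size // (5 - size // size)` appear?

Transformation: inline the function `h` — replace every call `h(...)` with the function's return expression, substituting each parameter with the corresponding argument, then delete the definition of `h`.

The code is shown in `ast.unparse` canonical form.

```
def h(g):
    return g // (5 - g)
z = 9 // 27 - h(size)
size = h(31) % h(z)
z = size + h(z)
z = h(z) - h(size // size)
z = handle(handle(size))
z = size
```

4

Transformed code:
z = 9 // 27 - size // (5 - size)
size = 31 // (5 - 31) % (z // (5 - z))
z = size + z // (5 - z)
z = z // (5 - z) - size // size // (5 - size // size)
z = handle(handle(size))
z = size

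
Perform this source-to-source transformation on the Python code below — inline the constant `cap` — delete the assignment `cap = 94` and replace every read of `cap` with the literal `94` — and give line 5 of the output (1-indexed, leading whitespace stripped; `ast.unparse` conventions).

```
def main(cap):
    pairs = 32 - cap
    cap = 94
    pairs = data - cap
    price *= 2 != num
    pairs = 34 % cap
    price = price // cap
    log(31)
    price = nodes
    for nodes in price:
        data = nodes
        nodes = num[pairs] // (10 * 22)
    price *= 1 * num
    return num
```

pairs = 34 % 94

Transformed code:
def main(cap):
    pairs = 32 - 94
    pairs = data - 94
    price *= 2 != num
    pairs = 34 % 94
    price = price // 94
    log(31)
    price = nodes
    for nodes in price:
        data = nodes
        nodes = num[pairs] // (10 * 22)
    price *= 1 * num
    return num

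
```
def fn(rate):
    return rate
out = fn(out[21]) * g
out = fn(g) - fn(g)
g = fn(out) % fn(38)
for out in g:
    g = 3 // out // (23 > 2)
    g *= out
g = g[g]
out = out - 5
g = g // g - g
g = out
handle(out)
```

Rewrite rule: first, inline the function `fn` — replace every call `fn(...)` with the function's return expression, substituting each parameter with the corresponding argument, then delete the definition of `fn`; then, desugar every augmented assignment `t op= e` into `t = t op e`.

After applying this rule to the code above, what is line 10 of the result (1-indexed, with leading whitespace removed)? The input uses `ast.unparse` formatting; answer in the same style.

Transformed code:
out = out[21] * g
out = g - g
g = out % 38
for out in g:
    g = 3 // out // (23 > 2)
    g = g * out
g = g[g]
out = out - 5
g = g // g - g
g = out
handle(out)

g = out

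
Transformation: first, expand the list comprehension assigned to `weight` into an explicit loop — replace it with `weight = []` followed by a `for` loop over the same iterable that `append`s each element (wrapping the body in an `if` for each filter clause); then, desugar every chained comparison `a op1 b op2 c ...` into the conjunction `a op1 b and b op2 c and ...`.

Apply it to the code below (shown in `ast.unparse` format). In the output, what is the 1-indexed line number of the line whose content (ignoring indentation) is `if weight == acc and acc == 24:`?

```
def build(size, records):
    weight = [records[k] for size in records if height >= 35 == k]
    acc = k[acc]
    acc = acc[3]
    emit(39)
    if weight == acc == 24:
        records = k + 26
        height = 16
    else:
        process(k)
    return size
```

9

Transformed code:
def build(size, records):
    weight = []
    for size in records:
        if height >= 35 and 35 == k:
            weight.append(records[k])
    acc = k[acc]
    acc = acc[3]
    emit(39)
    if weight == acc and acc == 24:
        records = k + 26
        height = 16
    else:
        process(k)
    return size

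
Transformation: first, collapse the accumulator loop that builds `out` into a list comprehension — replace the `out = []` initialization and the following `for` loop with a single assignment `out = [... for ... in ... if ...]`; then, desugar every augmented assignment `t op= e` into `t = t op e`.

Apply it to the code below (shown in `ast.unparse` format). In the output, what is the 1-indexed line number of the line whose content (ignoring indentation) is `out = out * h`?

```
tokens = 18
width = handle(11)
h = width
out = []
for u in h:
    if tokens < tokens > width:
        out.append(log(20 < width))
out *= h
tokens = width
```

Transformed code:
tokens = 18
width = handle(11)
h = width
out = [log(20 < width) for u in h if tokens < tokens > width]
out = out * h
tokens = width

5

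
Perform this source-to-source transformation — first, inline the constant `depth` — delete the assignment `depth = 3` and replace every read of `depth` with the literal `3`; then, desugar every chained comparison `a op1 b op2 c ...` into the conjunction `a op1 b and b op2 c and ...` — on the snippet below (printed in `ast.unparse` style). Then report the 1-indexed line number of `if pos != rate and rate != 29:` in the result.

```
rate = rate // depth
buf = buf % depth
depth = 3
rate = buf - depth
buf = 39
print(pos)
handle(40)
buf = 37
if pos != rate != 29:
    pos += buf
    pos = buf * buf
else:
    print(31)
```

Transformed code:
rate = rate // 3
buf = buf % 3
rate = buf - 3
buf = 39
print(pos)
handle(40)
buf = 37
if pos != rate and rate != 29:
    pos += buf
    pos = buf * buf
else:
    print(31)

8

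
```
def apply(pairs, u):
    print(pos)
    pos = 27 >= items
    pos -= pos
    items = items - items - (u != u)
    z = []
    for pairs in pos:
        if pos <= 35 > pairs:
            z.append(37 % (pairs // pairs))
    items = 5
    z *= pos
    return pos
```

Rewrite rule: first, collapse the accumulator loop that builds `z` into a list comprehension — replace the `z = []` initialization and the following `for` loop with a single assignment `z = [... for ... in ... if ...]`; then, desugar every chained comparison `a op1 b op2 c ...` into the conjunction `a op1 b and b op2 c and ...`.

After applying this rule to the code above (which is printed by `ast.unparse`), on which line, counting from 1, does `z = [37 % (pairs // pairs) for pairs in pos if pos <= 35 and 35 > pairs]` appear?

Transformed code:
def apply(pairs, u):
    print(pos)
    pos = 27 >= items
    pos -= pos
    items = items - items - (u != u)
    z = [37 % (pairs // pairs) for pairs in pos if pos <= 35 and 35 > pairs]
    items = 5
    z *= pos
    return pos

6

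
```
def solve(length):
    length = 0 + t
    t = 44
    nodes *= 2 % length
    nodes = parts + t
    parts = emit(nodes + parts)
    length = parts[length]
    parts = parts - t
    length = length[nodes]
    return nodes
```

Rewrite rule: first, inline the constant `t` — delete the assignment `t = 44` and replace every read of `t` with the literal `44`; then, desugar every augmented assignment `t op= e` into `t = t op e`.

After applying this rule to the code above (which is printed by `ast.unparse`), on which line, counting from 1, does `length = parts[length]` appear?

Transformed code:
def solve(length):
    length = 0 + 44
    nodes = nodes * (2 % length)
    nodes = parts + 44
    parts = emit(nodes + parts)
    length = parts[length]
    parts = parts - 44
    length = length[nodes]
    return nodes

6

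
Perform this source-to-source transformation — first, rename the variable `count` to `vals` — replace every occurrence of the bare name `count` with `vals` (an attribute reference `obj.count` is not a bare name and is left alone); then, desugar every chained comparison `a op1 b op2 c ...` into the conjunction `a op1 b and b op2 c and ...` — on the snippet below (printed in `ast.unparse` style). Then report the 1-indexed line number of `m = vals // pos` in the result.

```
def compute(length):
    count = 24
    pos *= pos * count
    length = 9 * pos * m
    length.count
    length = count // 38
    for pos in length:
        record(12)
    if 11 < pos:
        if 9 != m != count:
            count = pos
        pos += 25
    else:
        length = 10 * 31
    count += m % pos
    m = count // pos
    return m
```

Transformed code:
def compute(length):
    vals = 24
    pos *= pos * vals
    length = 9 * pos * m
    length.count
    length = vals // 38
    for pos in length:
        record(12)
    if 11 < pos:
        if 9 != m and m != vals:
            vals = pos
        pos += 25
    else:
        length = 10 * 31
    vals += m % pos
    m = vals // pos
    return m

16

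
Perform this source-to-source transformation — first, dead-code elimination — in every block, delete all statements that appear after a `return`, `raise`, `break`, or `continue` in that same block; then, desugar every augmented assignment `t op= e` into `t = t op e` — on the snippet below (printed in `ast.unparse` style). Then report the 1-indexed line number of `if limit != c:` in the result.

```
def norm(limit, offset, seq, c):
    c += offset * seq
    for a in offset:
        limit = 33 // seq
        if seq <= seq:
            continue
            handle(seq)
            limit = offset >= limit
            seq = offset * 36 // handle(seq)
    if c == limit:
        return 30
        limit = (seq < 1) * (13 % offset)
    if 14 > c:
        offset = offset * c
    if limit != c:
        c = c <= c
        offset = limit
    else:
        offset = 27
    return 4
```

11

Transformed code:
def norm(limit, offset, seq, c):
    c = c + offset * seq
    for a in offset:
        limit = 33 // seq
        if seq <= seq:
            continue
    if c == limit:
        return 30
    if 14 > c:
        offset = offset * c
    if limit != c:
        c = c <= c
        offset = limit
    else:
        offset = 27
    return 4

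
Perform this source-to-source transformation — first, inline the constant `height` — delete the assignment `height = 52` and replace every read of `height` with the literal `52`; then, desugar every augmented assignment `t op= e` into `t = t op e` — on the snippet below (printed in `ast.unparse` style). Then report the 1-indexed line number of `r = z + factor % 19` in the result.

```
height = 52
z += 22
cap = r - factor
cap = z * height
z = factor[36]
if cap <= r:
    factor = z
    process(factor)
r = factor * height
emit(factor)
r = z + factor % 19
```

10

Transformed code:
z = z + 22
cap = r - factor
cap = z * 52
z = factor[36]
if cap <= r:
    factor = z
    process(factor)
r = factor * 52
emit(factor)
r = z + factor % 19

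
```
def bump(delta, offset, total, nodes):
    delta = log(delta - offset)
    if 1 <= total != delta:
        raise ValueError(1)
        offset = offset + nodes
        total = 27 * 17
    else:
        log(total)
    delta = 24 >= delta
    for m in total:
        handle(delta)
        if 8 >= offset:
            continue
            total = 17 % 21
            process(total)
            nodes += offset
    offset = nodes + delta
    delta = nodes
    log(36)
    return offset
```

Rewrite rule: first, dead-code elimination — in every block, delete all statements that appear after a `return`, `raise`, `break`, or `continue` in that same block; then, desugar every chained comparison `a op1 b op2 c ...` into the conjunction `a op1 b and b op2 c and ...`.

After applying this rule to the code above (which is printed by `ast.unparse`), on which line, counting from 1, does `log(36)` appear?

Transformed code:
def bump(delta, offset, total, nodes):
    delta = log(delta - offset)
    if 1 <= total and total != delta:
        raise ValueError(1)
    else:
        log(total)
    delta = 24 >= delta
    for m in total:
        handle(delta)
        if 8 >= offset:
            continue
    offset = nodes + delta
    delta = nodes
    log(36)
    return offset

14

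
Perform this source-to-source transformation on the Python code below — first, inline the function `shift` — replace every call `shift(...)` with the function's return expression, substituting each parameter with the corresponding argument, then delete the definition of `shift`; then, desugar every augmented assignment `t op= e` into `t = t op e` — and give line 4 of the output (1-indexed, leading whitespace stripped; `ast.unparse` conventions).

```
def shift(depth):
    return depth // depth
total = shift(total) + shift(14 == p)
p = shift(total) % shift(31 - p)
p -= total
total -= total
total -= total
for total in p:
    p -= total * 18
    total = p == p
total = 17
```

total = total - total

Transformed code:
total = total // total + (14 == p) // (14 == p)
p = total // total % ((31 - p) // (31 - p))
p = p - total
total = total - total
total = total - total
for total in p:
    p = p - total * 18
    total = p == p
total = 17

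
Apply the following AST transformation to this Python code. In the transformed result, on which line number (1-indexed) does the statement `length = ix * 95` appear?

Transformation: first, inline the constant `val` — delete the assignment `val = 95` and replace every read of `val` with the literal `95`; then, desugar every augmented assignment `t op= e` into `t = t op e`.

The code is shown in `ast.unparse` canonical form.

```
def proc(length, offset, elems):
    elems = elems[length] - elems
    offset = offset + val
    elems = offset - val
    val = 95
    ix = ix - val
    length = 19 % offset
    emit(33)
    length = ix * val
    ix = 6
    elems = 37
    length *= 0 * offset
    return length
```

8

Transformed code:
def proc(length, offset, elems):
    elems = elems[length] - elems
    offset = offset + 95
    elems = offset - 95
    ix = ix - 95
    length = 19 % offset
    emit(33)
    length = ix * 95
    ix = 6
    elems = 37
    length = length * (0 * offset)
    return length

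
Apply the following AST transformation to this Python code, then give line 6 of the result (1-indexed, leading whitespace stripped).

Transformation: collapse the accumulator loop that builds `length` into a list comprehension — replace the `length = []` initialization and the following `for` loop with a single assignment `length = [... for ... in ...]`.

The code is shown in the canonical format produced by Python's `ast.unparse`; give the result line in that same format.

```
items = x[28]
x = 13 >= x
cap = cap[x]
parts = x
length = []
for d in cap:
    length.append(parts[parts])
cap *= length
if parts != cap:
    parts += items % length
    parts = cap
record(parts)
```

cap *= length

Transformed code:
items = x[28]
x = 13 >= x
cap = cap[x]
parts = x
length = [parts[parts] for d in cap]
cap *= length
if parts != cap:
    parts += items % length
    parts = cap
record(parts)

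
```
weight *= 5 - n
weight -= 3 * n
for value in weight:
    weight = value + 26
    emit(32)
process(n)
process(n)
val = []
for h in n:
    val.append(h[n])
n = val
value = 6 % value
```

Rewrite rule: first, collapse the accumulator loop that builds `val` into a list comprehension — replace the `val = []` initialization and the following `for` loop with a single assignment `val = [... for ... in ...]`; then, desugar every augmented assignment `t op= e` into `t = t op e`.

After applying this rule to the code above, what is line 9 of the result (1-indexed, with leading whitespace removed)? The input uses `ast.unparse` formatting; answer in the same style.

Transformed code:
weight = weight * (5 - n)
weight = weight - 3 * n
for value in weight:
    weight = value + 26
    emit(32)
process(n)
process(n)
val = [h[n] for h in n]
n = val
value = 6 % value

n = val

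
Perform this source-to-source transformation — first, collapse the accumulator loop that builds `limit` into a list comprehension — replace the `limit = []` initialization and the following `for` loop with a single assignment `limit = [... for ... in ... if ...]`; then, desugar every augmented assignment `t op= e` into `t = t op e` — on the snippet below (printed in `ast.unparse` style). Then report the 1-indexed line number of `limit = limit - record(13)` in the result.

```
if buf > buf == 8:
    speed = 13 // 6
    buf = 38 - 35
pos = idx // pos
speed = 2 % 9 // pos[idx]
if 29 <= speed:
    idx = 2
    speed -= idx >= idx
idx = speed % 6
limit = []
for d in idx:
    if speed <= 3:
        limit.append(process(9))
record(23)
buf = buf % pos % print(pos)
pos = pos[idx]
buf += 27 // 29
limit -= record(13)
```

Transformed code:
if buf > buf == 8:
    speed = 13 // 6
    buf = 38 - 35
pos = idx // pos
speed = 2 % 9 // pos[idx]
if 29 <= speed:
    idx = 2
    speed = speed - (idx >= idx)
idx = speed % 6
limit = [process(9) for d in idx if speed <= 3]
record(23)
buf = buf % pos % print(pos)
pos = pos[idx]
buf = buf + 27 // 29
limit = limit - record(13)

15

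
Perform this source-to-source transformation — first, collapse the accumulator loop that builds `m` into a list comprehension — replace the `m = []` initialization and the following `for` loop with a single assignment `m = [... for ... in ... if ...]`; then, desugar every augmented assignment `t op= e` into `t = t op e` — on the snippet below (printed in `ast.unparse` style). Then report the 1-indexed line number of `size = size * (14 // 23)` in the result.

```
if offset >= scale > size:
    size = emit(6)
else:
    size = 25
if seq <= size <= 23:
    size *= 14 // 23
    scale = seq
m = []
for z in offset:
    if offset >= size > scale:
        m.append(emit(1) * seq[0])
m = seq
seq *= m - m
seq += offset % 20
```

6

Transformed code:
if offset >= scale > size:
    size = emit(6)
else:
    size = 25
if seq <= size <= 23:
    size = size * (14 // 23)
    scale = seq
m = [emit(1) * seq[0] for z in offset if offset >= size > scale]
m = seq
seq = seq * (m - m)
seq = seq + offset % 20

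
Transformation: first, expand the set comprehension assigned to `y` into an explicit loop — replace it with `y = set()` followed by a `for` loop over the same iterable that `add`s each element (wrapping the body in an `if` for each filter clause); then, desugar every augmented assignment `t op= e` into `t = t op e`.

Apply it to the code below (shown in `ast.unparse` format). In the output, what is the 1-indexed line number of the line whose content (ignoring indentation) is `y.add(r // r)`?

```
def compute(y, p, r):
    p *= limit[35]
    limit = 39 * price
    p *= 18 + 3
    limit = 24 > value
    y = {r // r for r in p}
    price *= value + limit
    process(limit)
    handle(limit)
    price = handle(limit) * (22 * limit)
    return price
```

Transformed code:
def compute(y, p, r):
    p = p * limit[35]
    limit = 39 * price
    p = p * (18 + 3)
    limit = 24 > value
    y = set()
    for r in p:
        y.add(r // r)
    price = price * (value + limit)
    process(limit)
    handle(limit)
    price = handle(limit) * (22 * limit)
    return price

8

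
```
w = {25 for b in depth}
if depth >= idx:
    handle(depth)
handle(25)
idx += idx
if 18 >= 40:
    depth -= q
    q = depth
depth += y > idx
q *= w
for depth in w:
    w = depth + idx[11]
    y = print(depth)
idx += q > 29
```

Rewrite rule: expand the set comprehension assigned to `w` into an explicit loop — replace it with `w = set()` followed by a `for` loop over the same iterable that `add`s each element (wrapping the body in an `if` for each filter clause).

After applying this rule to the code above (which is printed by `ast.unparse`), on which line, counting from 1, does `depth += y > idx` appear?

Transformed code:
w = set()
for b in depth:
    w.add(25)
if depth >= idx:
    handle(depth)
handle(25)
idx += idx
if 18 >= 40:
    depth -= q
    q = depth
depth += y > idx
q *= w
for depth in w:
    w = depth + idx[11]
    y = print(depth)
idx += q > 29

11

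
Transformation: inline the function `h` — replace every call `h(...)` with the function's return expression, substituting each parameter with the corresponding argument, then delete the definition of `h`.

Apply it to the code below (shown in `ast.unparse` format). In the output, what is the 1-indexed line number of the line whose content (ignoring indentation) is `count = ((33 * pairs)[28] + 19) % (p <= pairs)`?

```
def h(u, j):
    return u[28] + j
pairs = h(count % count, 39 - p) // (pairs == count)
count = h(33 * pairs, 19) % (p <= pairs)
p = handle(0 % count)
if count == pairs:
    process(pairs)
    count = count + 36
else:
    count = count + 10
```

2

Transformed code:
pairs = ((count % count)[28] + (39 - p)) // (pairs == count)
count = ((33 * pairs)[28] + 19) % (p <= pairs)
p = handle(0 % count)
if count == pairs:
    process(pairs)
    count = count + 36
else:
    count = count + 10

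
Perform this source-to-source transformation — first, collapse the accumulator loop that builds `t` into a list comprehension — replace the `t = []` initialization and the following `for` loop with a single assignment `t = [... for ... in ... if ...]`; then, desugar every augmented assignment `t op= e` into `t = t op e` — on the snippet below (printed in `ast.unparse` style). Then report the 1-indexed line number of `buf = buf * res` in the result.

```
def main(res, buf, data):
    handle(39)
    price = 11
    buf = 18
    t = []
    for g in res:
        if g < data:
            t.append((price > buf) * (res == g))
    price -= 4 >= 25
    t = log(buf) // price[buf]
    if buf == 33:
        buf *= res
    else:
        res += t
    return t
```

9

Transformed code:
def main(res, buf, data):
    handle(39)
    price = 11
    buf = 18
    t = [(price > buf) * (res == g) for g in res if g < data]
    price = price - (4 >= 25)
    t = log(buf) // price[buf]
    if buf == 33:
        buf = buf * res
    else:
        res = res + t
    return t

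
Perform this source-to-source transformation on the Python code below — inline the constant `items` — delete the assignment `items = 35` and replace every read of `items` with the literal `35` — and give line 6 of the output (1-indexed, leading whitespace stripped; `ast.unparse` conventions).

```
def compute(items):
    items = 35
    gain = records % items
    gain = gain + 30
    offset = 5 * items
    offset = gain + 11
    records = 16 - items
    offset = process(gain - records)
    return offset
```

Transformed code:
def compute(items):
    gain = records % 35
    gain = gain + 30
    offset = 5 * 35
    offset = gain + 11
    records = 16 - 35
    offset = process(gain - records)
    return offset

records = 16 - 35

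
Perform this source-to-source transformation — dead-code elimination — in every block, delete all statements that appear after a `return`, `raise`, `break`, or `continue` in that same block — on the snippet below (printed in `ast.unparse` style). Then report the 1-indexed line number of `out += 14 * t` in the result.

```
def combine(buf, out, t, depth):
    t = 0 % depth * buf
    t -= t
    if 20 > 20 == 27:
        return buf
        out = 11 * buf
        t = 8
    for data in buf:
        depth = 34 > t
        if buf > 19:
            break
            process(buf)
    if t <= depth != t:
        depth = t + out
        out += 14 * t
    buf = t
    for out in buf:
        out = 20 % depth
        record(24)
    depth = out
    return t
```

12

Transformed code:
def combine(buf, out, t, depth):
    t = 0 % depth * buf
    t -= t
    if 20 > 20 == 27:
        return buf
    for data in buf:
        depth = 34 > t
        if buf > 19:
            break
    if t <= depth != t:
        depth = t + out
        out += 14 * t
    buf = t
    for out in buf:
        out = 20 % depth
        record(24)
    depth = out
    return t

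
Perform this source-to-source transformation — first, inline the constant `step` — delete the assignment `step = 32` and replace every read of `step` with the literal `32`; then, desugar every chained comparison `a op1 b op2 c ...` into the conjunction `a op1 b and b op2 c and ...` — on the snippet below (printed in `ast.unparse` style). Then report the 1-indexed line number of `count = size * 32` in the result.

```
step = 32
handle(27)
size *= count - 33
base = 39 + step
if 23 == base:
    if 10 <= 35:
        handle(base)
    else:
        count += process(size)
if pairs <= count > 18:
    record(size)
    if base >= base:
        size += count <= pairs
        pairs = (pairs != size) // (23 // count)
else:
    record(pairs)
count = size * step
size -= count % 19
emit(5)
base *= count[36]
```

16

Transformed code:
handle(27)
size *= count - 33
base = 39 + 32
if 23 == base:
    if 10 <= 35:
        handle(base)
    else:
        count += process(size)
if pairs <= count and count > 18:
    record(size)
    if base >= base:
        size += count <= pairs
        pairs = (pairs != size) // (23 // count)
else:
    record(pairs)
count = size * 32
size -= count % 19
emit(5)
base *= count[36]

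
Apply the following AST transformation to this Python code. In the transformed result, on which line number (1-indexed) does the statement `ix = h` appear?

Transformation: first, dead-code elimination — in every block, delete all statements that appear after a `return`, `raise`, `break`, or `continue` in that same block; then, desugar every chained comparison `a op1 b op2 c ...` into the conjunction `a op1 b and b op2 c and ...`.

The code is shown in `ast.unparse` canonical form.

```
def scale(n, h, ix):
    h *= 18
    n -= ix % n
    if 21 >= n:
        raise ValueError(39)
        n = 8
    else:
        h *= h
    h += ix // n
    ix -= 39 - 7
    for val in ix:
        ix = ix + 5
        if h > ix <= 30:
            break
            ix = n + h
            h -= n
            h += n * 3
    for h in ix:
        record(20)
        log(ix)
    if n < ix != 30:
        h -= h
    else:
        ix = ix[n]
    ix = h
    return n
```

21

Transformed code:
def scale(n, h, ix):
    h *= 18
    n -= ix % n
    if 21 >= n:
        raise ValueError(39)
    else:
        h *= h
    h += ix // n
    ix -= 39 - 7
    for val in ix:
        ix = ix + 5
        if h > ix and ix <= 30:
            break
    for h in ix:
        record(20)
        log(ix)
    if n < ix and ix != 30:
        h -= h
    else:
        ix = ix[n]
    ix = h
    return n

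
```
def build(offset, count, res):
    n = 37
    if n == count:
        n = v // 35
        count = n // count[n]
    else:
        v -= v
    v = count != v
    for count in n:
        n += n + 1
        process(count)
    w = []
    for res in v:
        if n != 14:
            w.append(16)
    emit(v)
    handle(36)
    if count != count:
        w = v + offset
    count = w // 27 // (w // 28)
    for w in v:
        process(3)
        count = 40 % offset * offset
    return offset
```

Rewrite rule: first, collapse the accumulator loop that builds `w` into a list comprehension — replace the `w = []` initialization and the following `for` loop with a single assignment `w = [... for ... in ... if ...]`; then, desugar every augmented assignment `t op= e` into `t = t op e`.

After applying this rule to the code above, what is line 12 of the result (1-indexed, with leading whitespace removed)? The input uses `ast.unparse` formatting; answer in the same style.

w = [16 for res in v if n != 14]

Transformed code:
def build(offset, count, res):
    n = 37
    if n == count:
        n = v // 35
        count = n // count[n]
    else:
        v = v - v
    v = count != v
    for count in n:
        n = n + (n + 1)
        process(count)
    w = [16 for res in v if n != 14]
    emit(v)
    handle(36)
    if count != count:
        w = v + offset
    count = w // 27 // (w // 28)
    for w in v:
        process(3)
        count = 40 % offset * offset
    return offset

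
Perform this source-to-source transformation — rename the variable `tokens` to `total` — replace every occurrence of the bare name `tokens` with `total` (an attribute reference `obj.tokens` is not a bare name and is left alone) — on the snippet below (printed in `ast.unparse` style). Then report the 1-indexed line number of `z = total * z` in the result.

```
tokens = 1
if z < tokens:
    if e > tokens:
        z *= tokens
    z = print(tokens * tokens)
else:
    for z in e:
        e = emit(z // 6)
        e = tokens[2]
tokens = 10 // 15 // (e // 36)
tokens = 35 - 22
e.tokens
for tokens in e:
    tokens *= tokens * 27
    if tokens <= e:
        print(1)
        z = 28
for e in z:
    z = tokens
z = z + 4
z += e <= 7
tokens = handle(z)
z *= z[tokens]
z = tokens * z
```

24

Transformed code:
total = 1
if z < total:
    if e > total:
        z *= total
    z = print(total * total)
else:
    for z in e:
        e = emit(z // 6)
        e = total[2]
total = 10 // 15 // (e // 36)
total = 35 - 22
e.tokens
for total in e:
    total *= total * 27
    if total <= e:
        print(1)
        z = 28
for e in z:
    z = total
z = z + 4
z += e <= 7
total = handle(z)
z *= z[total]
z = total * z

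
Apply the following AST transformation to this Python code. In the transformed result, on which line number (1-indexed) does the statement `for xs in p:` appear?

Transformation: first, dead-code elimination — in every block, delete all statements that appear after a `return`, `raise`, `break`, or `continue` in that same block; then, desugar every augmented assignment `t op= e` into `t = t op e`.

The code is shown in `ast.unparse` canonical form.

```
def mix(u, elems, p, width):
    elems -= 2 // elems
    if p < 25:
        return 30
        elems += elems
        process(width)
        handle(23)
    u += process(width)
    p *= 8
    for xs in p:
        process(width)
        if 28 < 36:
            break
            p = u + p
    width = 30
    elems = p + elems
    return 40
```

Transformed code:
def mix(u, elems, p, width):
    elems = elems - 2 // elems
    if p < 25:
        return 30
    u = u + process(width)
    p = p * 8
    for xs in p:
        process(width)
        if 28 < 36:
            break
    width = 30
    elems = p + elems
    return 40

7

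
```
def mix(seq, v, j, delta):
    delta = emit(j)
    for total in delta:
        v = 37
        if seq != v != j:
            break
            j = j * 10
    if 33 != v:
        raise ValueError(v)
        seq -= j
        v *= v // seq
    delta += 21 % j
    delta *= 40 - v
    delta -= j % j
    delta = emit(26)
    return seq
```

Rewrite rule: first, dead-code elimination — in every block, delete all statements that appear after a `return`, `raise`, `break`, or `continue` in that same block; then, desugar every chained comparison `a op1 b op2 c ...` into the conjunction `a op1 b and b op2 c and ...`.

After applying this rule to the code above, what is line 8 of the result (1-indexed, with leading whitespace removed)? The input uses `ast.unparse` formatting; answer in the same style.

Transformed code:
def mix(seq, v, j, delta):
    delta = emit(j)
    for total in delta:
        v = 37
        if seq != v and v != j:
            break
    if 33 != v:
        raise ValueError(v)
    delta += 21 % j
    delta *= 40 - v
    delta -= j % j
    delta = emit(26)
    return seq

raise ValueError(v)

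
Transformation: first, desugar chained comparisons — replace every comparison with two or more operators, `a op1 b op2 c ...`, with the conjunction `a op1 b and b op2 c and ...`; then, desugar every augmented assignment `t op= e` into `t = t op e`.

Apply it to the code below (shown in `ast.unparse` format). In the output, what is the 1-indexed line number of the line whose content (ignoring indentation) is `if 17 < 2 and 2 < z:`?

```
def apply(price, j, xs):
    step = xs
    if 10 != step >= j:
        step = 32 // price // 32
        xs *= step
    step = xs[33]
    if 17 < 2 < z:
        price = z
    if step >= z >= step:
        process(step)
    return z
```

Transformed code:
def apply(price, j, xs):
    step = xs
    if 10 != step and step >= j:
        step = 32 // price // 32
        xs = xs * step
    step = xs[33]
    if 17 < 2 and 2 < z:
        price = z
    if step >= z and z >= step:
        process(step)
    return z

7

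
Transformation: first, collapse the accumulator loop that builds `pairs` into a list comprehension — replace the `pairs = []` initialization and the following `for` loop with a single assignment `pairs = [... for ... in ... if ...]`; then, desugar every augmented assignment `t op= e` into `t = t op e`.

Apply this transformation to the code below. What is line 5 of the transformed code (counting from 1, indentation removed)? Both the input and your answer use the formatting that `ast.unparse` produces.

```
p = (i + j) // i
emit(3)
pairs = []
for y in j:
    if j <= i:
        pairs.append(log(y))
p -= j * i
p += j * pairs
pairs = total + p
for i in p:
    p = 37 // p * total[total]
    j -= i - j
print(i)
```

p = p + j * pairs

Transformed code:
p = (i + j) // i
emit(3)
pairs = [log(y) for y in j if j <= i]
p = p - j * i
p = p + j * pairs
pairs = total + p
for i in p:
    p = 37 // p * total[total]
    j = j - (i - j)
print(i)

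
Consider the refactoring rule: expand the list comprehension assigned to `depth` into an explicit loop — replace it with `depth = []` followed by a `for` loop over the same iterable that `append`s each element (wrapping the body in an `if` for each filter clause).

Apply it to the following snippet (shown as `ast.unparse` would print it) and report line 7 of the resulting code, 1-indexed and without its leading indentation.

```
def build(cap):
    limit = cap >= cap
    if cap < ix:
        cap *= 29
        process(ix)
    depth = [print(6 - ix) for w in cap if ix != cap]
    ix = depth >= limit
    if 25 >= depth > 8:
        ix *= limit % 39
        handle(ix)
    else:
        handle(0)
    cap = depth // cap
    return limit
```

for w in cap:

Transformed code:
def build(cap):
    limit = cap >= cap
    if cap < ix:
        cap *= 29
        process(ix)
    depth = []
    for w in cap:
        if ix != cap:
            depth.append(print(6 - ix))
    ix = depth >= limit
    if 25 >= depth > 8:
        ix *= limit % 39
        handle(ix)
    else:
        handle(0)
    cap = depth // cap
    return limit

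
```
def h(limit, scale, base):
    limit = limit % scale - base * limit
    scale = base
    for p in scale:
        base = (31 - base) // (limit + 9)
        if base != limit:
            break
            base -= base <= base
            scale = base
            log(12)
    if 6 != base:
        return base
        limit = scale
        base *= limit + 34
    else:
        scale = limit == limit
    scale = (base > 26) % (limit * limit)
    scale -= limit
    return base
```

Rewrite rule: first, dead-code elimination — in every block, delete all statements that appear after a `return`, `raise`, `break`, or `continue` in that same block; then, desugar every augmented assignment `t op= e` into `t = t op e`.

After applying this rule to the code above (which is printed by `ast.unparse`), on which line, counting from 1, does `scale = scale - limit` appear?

Transformed code:
def h(limit, scale, base):
    limit = limit % scale - base * limit
    scale = base
    for p in scale:
        base = (31 - base) // (limit + 9)
        if base != limit:
            break
    if 6 != base:
        return base
    else:
        scale = limit == limit
    scale = (base > 26) % (limit * limit)
    scale = scale - limit
    return base

13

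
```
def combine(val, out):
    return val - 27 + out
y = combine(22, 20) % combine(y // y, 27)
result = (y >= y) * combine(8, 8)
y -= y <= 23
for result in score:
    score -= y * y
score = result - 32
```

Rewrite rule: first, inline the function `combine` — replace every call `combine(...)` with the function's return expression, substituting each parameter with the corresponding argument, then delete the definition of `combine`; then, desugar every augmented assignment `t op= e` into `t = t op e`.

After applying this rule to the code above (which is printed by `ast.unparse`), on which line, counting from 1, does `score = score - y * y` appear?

5

Transformed code:
y = (22 - 27 + 20) % (y // y - 27 + 27)
result = (y >= y) * (8 - 27 + 8)
y = y - (y <= 23)
for result in score:
    score = score - y * y
score = result - 32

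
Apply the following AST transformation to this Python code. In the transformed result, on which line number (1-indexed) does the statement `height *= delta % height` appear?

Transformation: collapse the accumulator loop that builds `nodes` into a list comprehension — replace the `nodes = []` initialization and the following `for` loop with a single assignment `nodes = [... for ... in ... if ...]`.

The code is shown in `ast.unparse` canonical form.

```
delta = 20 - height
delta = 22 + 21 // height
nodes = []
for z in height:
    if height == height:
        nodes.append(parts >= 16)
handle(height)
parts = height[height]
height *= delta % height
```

Transformed code:
delta = 20 - height
delta = 22 + 21 // height
nodes = [parts >= 16 for z in height if height == height]
handle(height)
parts = height[height]
height *= delta % height

6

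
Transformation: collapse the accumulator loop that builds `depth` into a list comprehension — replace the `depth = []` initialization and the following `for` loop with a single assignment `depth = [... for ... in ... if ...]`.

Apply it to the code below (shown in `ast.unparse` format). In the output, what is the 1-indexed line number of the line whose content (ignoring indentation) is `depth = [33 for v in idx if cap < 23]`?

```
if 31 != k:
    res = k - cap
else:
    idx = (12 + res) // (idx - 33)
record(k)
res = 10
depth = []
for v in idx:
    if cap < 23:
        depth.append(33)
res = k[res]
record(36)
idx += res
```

7

Transformed code:
if 31 != k:
    res = k - cap
else:
    idx = (12 + res) // (idx - 33)
record(k)
res = 10
depth = [33 for v in idx if cap < 23]
res = k[res]
record(36)
idx += res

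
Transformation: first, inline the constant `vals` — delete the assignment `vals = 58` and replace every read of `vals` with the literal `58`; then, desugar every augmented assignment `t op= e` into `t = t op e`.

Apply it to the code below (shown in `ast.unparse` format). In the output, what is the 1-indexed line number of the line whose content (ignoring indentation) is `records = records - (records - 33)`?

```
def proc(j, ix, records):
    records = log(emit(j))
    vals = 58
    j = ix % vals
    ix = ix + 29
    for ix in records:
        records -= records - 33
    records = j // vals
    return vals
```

6

Transformed code:
def proc(j, ix, records):
    records = log(emit(j))
    j = ix % 58
    ix = ix + 29
    for ix in records:
        records = records - (records - 33)
    records = j // 58
    return 58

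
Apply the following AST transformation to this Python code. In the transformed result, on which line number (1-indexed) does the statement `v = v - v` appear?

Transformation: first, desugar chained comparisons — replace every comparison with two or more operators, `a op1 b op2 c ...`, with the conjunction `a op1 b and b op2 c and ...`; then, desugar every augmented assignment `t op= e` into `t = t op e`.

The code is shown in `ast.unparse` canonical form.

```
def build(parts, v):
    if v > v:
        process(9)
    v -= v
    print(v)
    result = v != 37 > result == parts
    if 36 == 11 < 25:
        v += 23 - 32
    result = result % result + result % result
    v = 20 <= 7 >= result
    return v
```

Transformed code:
def build(parts, v):
    if v > v:
        process(9)
    v = v - v
    print(v)
    result = v != 37 and 37 > result and (result == parts)
    if 36 == 11 and 11 < 25:
        v = v + (23 - 32)
    result = result % result + result % result
    v = 20 <= 7 and 7 >= result
    return v

4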